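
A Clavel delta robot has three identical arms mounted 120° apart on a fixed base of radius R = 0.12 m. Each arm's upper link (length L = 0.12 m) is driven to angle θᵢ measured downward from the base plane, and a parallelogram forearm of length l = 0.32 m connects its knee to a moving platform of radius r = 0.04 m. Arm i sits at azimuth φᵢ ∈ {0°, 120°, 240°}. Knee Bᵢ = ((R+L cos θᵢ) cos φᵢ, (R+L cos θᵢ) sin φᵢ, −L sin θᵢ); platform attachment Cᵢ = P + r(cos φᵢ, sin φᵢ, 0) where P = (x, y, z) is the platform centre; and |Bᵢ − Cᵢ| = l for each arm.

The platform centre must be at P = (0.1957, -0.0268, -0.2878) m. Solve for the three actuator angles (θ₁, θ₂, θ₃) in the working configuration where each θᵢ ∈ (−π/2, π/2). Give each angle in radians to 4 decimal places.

θ₁ = -0.2619, θ₂ = 1.3958, θ₃ = 1.2213

arm 1 (φ=0.0°): x'=0.1957, y'=-0.0268
  e−x'=-0.1157;  (l²−L²−(e−x')²−y'²−z²)/2L = -0.0372
  γ=atan2(-0.2878,-0.1157)=-1.9530;  ψ=arccos(-0.1200)=1.6911;  θ1=γ+ψ≈-0.2619
rotate P by −φ2: (-0.1211, -0.1561, -0.2878)
  e−x'=0.2011;  (l²−L²−(e−x')²−y'²−z²)/2L = -0.2484
  γ=atan2(-0.2878,0.2011)=-0.9610;  ψ=arccos(-0.7075)=2.3568;  θ2=γ+ψ≈1.3958
rotate P by −φ3: (-0.0746, 0.1829, -0.2878)
  A=0.1546, B=-0.2878, C=(l²−L²−A²−y'²−z²)/(2L)=-0.2175
  θ3 = atan2(B,A) + arccos(C/0.3267) = 1.2213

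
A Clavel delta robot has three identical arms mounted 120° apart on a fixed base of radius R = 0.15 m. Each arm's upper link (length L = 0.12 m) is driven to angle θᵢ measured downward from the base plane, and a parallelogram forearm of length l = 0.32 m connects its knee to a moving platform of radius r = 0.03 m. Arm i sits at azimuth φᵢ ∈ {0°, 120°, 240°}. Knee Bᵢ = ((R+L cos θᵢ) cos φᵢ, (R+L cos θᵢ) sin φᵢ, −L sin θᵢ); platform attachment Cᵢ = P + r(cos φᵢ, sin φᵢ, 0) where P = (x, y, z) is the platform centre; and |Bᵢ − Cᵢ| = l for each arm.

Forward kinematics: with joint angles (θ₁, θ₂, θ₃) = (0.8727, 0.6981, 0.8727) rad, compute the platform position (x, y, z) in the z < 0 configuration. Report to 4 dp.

O1 = (0.1971·cos0.0°, 0.1971·sin0.0°, -0.0919) = (0.1971, 0.0000, -0.0919)
φ2=120.0°: virtual centre (-0.1060, 0.1835, -0.0771), radius l
arm 3 at φ=240.0°: ρ3 = 0.1971;  O3 = (-0.0986, -0.1707, -0.0919)
|O₂|²−|O₁|² = 0.0036;  |O₃|²−|O₁|² = 0.0000
[-0.6062 0.3671 0.0296]·P = 0.0036;  [-0.5914 -0.3414 0.0000]·P = 0.0000
det = 0.4241;  x = -0.0029+0.0238z,  y = 0.0050+-0.0413z
quadratic in z: (1.0023)z²+(0.1739)z+(-0.0539)=0, √Δ=0.4964 → z ∈ {-0.3344, 0.1609}; z = -0.3344 (taking z<0)
x = -0.0108, y = 0.0188

(-0.0108, 0.0188, -0.3344)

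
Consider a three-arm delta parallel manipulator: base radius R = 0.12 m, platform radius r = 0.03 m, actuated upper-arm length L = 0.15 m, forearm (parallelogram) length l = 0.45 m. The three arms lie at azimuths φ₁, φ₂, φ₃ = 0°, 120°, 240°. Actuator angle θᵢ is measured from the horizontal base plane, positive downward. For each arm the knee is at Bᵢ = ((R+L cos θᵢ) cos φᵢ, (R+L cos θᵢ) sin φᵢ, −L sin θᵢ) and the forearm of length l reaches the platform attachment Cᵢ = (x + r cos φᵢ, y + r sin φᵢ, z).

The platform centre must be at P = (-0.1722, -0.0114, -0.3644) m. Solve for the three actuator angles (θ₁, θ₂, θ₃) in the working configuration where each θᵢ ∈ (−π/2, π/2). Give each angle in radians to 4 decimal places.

arm 1 (φ=0.0°): x'=-0.1722, y'=-0.0114
  A=0.2622, B=-0.3644, C=(l²−L²−A²−y'²−z²)/(2L)=-0.0722
  γ=atan2(-0.3644,0.2622)=-0.9471;  ψ=arccos(-0.1609)=1.7324;  θ1=γ+ψ≈0.7853
rotate P by −φ2: (0.0762, 0.1548, -0.3644)
  A cos θ + B sin θ = C:  0.0138·cos θ + -0.3644·sin θ = 0.0768
  θ2 = atan2(B,A) + arccos(C/0.3647) = -0.1745
arm 3 (φ=240.0°): x'=0.0960, y'=-0.1434
  A cos θ + B sin θ = C:  -0.0060·cos θ + -0.3644·sin θ = 0.0887
  √(A²+B²)=0.3644;  θ3 = -1.5872+1.3250 ≈ -0.2622

θ₁ = 0.7853, θ₂ = -0.1745, θ₃ = -0.2622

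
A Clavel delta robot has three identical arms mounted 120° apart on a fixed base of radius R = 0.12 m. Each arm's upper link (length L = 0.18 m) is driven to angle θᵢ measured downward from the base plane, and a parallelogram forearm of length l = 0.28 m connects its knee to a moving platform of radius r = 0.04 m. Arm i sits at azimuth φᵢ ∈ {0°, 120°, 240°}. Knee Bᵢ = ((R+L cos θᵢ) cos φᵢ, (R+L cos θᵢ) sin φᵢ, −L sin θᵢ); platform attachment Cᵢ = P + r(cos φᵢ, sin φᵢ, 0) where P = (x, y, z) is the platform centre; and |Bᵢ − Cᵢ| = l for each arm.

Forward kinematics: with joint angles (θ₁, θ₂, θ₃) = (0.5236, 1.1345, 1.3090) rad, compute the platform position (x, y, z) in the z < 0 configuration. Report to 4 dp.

(0.1130, 0.0313, -0.3396)

O1 = (0.2359·cos0.0°, 0.2359·sin0.0°, -0.0900) = (0.2359, 0.0000, -0.0900)
φ2=120.0°: virtual centre (-0.0780, 0.1352, -0.1631), radius l
arm 3 at φ=240.0°: e+L cos θ3 = 0.1266;  O3 = (-0.0633, -0.1096, -0.1739)
subtract pairs → two planes through P
linear system: -0.6278x+0.2703y = -0.0128−-0.1463z; -0.5984x+-0.2193y = -0.0175−-0.1677z
det = 0.2994;  x = 0.0251+-0.2586z,  y = 0.0111+-0.0594z
sphere 1 gives Az²+Bz+C=0 with A=1.0704, B=0.2877, C=-0.0258;  B²−4AC=0.1931;  roots -0.3396, 0.0709;  negative root z = -0.3396
x = 0.1130, y = 0.0313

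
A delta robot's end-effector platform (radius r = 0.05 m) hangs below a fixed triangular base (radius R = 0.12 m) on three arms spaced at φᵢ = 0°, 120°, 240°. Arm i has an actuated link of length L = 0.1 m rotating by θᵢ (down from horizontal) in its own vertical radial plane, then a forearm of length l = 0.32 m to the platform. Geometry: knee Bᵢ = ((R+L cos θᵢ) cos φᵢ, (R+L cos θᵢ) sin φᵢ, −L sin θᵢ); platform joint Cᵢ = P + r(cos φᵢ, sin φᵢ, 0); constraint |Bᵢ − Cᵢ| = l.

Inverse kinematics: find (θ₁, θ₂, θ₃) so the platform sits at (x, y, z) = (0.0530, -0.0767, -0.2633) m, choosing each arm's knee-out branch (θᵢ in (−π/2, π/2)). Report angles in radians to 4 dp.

θ₁ = -0.2616, θ₂ = 0.6111, θ₃ = -0.1746

φ1=0.0° → target in arm frame (0.0530, -0.0767)
  A=0.0170, B=-0.2633, C=(l²−L²−A²−y'²−z²)/(2L)=0.0845
  γ=atan2(-0.2633,0.0170)=-1.5063;  ψ=arccos(0.3203)=1.2448;  θ1=γ+ψ≈-0.2616
φ2=120.0° → target in arm frame (-0.0929, -0.0075)
  A=0.1629, B=-0.2633, C=(l²−L²−A²−y'²−z²)/(2L)=-0.0176
  θ2 = atan2(B,A) + arccos(C/0.3096) = 0.6111
φ3=240.0° → target in arm frame (0.0399, 0.0842)
  A cos θ + B sin θ = C:  0.0301·cos θ + -0.2633·sin θ = 0.0754
  γ=atan2(-0.2633,0.0301)=-1.4571;  ψ=arccos(0.2843)=1.2825;  θ3=γ+ψ≈-0.1746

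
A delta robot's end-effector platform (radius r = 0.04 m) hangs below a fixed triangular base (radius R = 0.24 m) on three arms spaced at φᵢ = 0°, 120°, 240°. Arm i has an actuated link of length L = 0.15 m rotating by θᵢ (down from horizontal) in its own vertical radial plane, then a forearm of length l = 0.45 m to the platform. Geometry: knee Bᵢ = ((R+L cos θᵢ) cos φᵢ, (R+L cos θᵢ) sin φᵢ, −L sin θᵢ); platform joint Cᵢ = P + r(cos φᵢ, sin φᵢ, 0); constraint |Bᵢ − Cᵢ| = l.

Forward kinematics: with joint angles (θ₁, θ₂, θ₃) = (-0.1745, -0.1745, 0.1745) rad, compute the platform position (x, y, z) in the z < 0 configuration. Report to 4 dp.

(0.0137, 0.0237, -0.2746)

O1 = (0.3477·cos0.0°, 0.3477·sin0.0°, 0.0260) = (0.3477, 0.0000, 0.0260)
O2 = (0.3477·cos120.0°, 0.3477·sin120.0°, 0.0260) = (-0.1739, 0.3011, 0.0260)
arm 3 at φ=240.0°: (R−r)+L cos θ3 = 0.3477;  O3 = (-0.1739, -0.3011, -0.0260)
|O₂|²−|O₁|² = 0.0000;  |O₃|²−|O₁|² = 0.0000
plane₁₂: -1.0432x+0.6023y+0.0000z = 0.0000
det = 1.2565;  x = 0.0000+-0.0499z,  y = 0.0000+-0.0865z
into |P−O₁|² = l²: 1.0100z² + -0.0174z + -0.0809 = 0;  Δ = 0.3272;  z = -0.2746 or 0.2918 → z<0 root = -0.2746
x = 0.0137, y = 0.0237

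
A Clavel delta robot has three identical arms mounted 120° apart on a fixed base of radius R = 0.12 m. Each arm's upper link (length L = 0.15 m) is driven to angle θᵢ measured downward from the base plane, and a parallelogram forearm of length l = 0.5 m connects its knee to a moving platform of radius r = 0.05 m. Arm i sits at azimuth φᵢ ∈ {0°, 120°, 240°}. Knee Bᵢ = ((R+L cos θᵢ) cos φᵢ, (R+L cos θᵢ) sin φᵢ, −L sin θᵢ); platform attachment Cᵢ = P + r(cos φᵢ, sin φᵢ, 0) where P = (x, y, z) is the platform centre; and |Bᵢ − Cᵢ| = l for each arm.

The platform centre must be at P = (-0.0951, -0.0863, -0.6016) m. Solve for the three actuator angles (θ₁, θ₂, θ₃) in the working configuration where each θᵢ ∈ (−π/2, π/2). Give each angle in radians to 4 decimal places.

θ₁ = 1.3962, θ₂ = 1.2217, θ₃ = 0.7853

rotate P by −φ1: (-0.0951, -0.0863, -0.6016)
  A cos θ + B sin θ = C:  0.1651·cos θ + -0.6016·sin θ = -0.5638
  θ1 = atan2(B,A) + arccos(C/0.6238) = 1.3962
φ2=120.0° → target in arm frame (-0.0272, 0.1255)
  e−x'=0.0972;  (l²−L²−(e−x')²−y'²−z²)/2L = -0.5321
  √(A²+B²)=0.6094;  θ2 = -1.4106+2.6323 ≈ 1.2217
rotate P by −φ3: (0.1223, -0.0392, -0.6016)
  e−x'=-0.0523;  (l²−L²−(e−x')²−y'²−z²)/2L = -0.4623
  γ=atan2(-0.6016,-0.0523)=-1.6575;  ψ=arccos(-0.7656)=2.4427;  θ3=γ+ψ≈0.7853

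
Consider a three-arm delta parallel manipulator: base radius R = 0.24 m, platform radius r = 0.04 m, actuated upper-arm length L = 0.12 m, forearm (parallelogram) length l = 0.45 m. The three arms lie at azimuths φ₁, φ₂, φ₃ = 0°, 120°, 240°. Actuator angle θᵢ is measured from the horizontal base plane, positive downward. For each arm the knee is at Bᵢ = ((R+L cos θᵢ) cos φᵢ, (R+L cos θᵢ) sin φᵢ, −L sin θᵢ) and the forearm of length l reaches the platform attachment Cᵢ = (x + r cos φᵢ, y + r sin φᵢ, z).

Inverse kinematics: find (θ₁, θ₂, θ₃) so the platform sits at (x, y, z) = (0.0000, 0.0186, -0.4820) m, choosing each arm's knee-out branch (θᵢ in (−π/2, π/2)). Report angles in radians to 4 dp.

θ₁ = 1.1346, θ₂ = 1.0473, θ₃ = 1.2223

φ1=0.0° → target in arm frame (0.0000, 0.0186)
  e−x'=0.2000;  (l²−L²−(e−x')²−y'²−z²)/2L = -0.3524
  √(A²+B²)=0.5218;  θ1 = -1.1775+2.3121 ≈ 1.1346
rotate P by −φ2: (0.0161, -0.0093, -0.4820)
  A cos θ + B sin θ = C:  0.1839·cos θ + -0.4820·sin θ = -0.3255
  √(A²+B²)=0.5159;  θ2 = -1.2063+2.2536 ≈ 1.0473
φ3=240.0° → target in arm frame (-0.0161, -0.0093)
  e−x'=0.2161;  (l²−L²−(e−x')²−y'²−z²)/2L = -0.3792
  √(A²+B²)=0.5282;  θ3 = -1.1493+2.3716 ≈ 1.2223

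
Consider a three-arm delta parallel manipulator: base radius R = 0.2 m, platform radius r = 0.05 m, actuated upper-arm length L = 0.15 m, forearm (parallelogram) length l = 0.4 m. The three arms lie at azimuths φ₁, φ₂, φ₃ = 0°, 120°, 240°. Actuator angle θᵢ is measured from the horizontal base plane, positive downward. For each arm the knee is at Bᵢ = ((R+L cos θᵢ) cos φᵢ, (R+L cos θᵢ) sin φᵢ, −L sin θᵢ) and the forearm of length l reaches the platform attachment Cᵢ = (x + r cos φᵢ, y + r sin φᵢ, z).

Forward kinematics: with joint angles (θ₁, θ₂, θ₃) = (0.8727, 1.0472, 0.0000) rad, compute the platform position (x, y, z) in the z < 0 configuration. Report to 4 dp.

arm 1 at φ=0.0°: ρ1 = 0.2464;  S1 = (0.2464, 0.0000, -0.1149)
S2 = (0.2250·cos120.0°, 0.2250·sin120.0°, -0.1299) = (-0.1125, 0.1949, -0.1299)
arm 3 at φ=240.0°: ρ3 = 0.3000;  S3 = (-0.1500, -0.2598, 0.0000)
|S₂|²−|S₁|² = -0.0064;  |S₃|²−|S₁|² = 0.0161
linear system: -0.7178x+0.3897y = -0.0064−-0.0300z; -0.7928x+-0.5196y = 0.0161−0.2298z
Cramer: x(z) = -0.0043+0.1085z;  y(z) = -0.0244+0.2768z
into |P−S₁|² = l²: 1.0884z² + 0.1619z + -0.0833 = 0;  Δ = 0.3891;  z = -0.3609 or 0.2122 → z<0 root = -0.3609
x = -0.0434, y = -0.1243

(-0.0434, -0.1243, -0.3609)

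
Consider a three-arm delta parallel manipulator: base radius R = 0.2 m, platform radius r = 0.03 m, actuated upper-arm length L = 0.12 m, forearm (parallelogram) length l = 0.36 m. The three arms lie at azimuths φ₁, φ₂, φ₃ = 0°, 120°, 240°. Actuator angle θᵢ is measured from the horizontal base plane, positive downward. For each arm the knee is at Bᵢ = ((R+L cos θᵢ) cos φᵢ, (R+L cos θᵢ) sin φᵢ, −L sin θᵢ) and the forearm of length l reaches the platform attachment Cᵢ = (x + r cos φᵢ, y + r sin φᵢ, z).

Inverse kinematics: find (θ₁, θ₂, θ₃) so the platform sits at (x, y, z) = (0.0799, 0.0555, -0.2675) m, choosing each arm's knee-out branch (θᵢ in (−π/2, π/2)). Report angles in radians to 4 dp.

θ₁ = -0.1746, θ₂ = 0.4369, θ₃ = 1.0473

arm 1 (φ=0.0°): x'=0.0799, y'=0.0555
  e−x'=0.0901;  (l²−L²−(e−x')²−y'²−z²)/2L = 0.1352
  γ=atan2(-0.2675,0.0901)=-1.2459;  ψ=arccos(0.4789)=1.0713;  θ1=γ+ψ≈-0.1746
φ2=120.0° → target in arm frame (0.0081, -0.0969)
  A=0.1619, B=-0.2675, C=(l²−L²−A²−y'²−z²)/(2L)=0.0335
  √(A²+B²)=0.3127;  θ2 = -1.0266+1.4635 ≈ 0.4369
φ3=240.0° → target in arm frame (-0.0880, 0.0414)
  e−x'=0.2580;  (l²−L²−(e−x')²−y'²−z²)/2L = -0.1027
  γ=atan2(-0.2675,0.2580)=-0.8034;  ψ=arccos(-0.2763)=1.8507;  θ3=γ+ψ≈1.0473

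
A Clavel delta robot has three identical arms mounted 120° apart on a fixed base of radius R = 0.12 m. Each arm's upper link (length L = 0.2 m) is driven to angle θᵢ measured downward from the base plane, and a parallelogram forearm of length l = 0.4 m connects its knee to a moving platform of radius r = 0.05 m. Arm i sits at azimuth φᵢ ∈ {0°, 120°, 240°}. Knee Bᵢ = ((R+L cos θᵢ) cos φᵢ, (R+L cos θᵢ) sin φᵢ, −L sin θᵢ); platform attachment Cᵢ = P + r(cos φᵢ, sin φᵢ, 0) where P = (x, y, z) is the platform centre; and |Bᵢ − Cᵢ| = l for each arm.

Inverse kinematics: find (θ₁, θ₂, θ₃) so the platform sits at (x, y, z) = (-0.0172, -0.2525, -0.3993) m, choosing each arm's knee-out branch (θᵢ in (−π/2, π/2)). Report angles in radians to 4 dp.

arm 1 (φ=0.0°): x'=-0.0172, y'=-0.2525
  A=0.0872, B=-0.3993, C=(l²−L²−A²−y'²−z²)/(2L)=-0.2770
  θ1 = atan2(B,A) + arccos(C/0.4087) = 0.9597
arm 2 (φ=120.0°): x'=-0.2101, y'=0.1411
  e−x'=0.2801;  (l²−L²−(e−x')²−y'²−z²)/2L = -0.3445
  √(A²+B²)=0.4877;  θ2 = -0.9591+2.3551 ≈ 1.3960
φ3=240.0° → target in arm frame (0.2273, 0.1114)
  A=-0.1573, B=-0.3993, C=(l²−L²−A²−y'²−z²)/(2L)=-0.1914
  θ3 = atan2(B,A) + arccos(C/0.4292) = 0.0872

θ₁ = 0.9597, θ₂ = 1.3960, θ₃ = 0.0872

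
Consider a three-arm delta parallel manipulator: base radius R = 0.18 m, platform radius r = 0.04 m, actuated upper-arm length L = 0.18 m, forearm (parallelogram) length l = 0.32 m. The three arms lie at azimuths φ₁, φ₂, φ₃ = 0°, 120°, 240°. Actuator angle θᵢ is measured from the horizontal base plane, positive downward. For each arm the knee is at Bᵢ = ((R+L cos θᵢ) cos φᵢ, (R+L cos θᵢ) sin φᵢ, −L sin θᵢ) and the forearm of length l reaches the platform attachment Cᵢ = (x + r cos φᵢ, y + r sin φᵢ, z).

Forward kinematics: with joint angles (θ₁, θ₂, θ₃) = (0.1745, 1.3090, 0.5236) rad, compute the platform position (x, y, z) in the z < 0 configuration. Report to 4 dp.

(0.0883, -0.0951, -0.2336)

arm 1 at φ=0.0°: e+L cos θ1 = 0.3173;  O1 = (0.3173, 0.0000, -0.0313)
arm 2 at φ=120.0°: e+L cos θ2 = 0.1866;  O2 = (-0.0933, 0.1616, -0.1739)
arm 3 at φ=240.0°: e+L cos θ3 = 0.2959;  O3 = (-0.1479, -0.2562, -0.0900)
|O₂|²−|O₁|² = -0.0366;  |O₃|²−|O₁|² = -0.0060
[-0.8211 0.3232 -0.2852]·P = -0.0366;  [-0.9304 -0.5125 -0.1175]·P = -0.0060
Cramer: x(z) = 0.0287-0.2552z;  y(z) = -0.0404+0.2341z
quadratic in z: (1.1199)z²+(0.1909)z+(-0.0165)=0, √Δ=0.3323 → z ∈ {-0.2336, 0.0631}; z = -0.2336 (taking z<0)
x = 0.0883, y = -0.0951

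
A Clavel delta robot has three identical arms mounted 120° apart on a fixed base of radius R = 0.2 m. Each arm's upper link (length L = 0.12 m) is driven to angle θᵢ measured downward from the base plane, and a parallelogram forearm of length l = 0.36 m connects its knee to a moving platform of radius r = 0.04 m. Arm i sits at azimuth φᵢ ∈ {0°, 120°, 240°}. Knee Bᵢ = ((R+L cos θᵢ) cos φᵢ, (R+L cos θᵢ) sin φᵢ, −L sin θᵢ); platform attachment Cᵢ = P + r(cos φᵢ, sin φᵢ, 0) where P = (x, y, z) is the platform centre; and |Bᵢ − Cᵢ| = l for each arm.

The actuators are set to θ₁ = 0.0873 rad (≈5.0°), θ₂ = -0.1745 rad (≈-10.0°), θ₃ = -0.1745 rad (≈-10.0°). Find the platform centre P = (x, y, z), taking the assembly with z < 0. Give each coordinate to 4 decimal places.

(-0.0157, 0.0000, -0.2165)

φ1=0.0°: virtual centre (0.2795, 0.0000, -0.0105), radius l
φ2=120.0°: virtual centre (-0.1391, 0.2409, 0.0208), radius l
S3 = (0.2782·cos240.0°, 0.2782·sin240.0°, 0.0208) = (-0.1391, -0.2409, 0.0208)
eliminate P² terms by subtracting sphere 1 from 2 and 3
[-0.8373 0.4818 0.0626]·P = -0.0004;  [-0.8373 -0.4818 0.0626]·P = -0.0004
det = 0.8068;  x = 0.0005+0.0748z,  y = 0.0000+0.0000z
into |P−S₁|² = l²: 1.0056z² + -0.0208z + -0.0516 = 0;  Δ = 0.2081;  z = -0.2165 or 0.2372 → z<0 root = -0.2165
x = -0.0157, y = 0.0000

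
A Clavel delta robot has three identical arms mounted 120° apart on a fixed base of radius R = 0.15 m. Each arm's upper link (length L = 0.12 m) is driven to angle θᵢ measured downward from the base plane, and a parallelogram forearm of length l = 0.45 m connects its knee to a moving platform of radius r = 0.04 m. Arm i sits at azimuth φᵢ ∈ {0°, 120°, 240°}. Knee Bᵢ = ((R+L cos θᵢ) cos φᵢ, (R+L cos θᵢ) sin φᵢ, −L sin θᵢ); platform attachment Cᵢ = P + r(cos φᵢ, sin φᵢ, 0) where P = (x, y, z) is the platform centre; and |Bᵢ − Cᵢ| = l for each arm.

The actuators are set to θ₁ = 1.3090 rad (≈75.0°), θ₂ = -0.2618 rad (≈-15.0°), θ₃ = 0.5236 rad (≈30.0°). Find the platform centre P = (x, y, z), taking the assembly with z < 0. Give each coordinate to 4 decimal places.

φ1=0.0°: virtual centre (0.1411, 0.0000, -0.1159), radius l
φ2=120.0°: virtual centre (-0.1130, 0.1956, 0.0311), radius l
φ3=240.0°: virtual centre (-0.1070, -0.1853, -0.0600), radius l
subtract pairs → two planes through P
linear system: -0.5080x+0.3913y = 0.0187−0.2939z; -0.4960x+-0.3705y = 0.0160−0.1118z
det = 0.3823;  x = -0.0345+0.3993z,  y = 0.0029+-0.2328z
quadratic in z: (1.2136)z²+(0.0903)z+(-0.1582)=0, √Δ=0.8811 → z ∈ {-0.4002, 0.3258}; z = -0.4002 (taking z<0)
x = -0.1943, y = 0.0961

(-0.1943, 0.0961, -0.4002)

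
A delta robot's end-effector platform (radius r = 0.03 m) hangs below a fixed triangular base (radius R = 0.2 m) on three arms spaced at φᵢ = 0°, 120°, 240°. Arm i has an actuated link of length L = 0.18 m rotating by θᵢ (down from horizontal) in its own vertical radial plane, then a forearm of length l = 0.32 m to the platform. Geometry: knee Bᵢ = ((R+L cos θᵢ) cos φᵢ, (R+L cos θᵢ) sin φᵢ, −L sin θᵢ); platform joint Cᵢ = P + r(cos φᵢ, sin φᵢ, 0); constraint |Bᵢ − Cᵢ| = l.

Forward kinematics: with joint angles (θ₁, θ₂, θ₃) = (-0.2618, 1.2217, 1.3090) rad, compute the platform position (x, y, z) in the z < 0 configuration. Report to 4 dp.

φ1=0.0°: virtual centre (0.3439, 0.0000, 0.0466), radius l
arm 2 at φ=120.0°: e+L cos θ2 = 0.2316;  O2 = (-0.1158, 0.2005, -0.1691)
O3 = (0.2166·cos240.0°, 0.2166·sin240.0°, -0.1739) = (-0.1083, -0.1876, -0.1739)
|O₂|²−|O₁|² = -0.0382;  |O₃|²−|O₁|² = -0.0433
plane₁₂: -0.9193x+0.4011y+-0.4315z = -0.0382
det = 0.7076;  x = 0.0448+-0.4787z,  y = 0.0074+-0.0214z
into |P−O₁|² = l²: 1.2296z² + 0.1928z + -0.0107 = 0;  Δ = 0.0899;  z = -0.2003 or 0.0435 → z<0 root = -0.2003
x = 0.1407, y = 0.0117

(0.1407, 0.0117, -0.2003)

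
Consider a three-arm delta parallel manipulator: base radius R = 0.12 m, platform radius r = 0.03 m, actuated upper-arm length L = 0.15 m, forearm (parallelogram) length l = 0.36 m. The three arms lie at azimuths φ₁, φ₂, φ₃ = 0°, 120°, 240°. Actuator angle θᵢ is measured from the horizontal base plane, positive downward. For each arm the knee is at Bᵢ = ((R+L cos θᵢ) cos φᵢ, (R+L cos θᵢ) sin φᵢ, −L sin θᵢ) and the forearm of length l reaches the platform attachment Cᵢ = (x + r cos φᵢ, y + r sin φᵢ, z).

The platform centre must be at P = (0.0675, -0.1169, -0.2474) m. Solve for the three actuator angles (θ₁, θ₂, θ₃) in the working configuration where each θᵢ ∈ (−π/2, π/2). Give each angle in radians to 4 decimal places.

rotate P by −φ1: (0.0675, -0.1169, -0.2474)
  A cos θ + B sin θ = C:  0.0225·cos θ + -0.2474·sin θ = 0.1057
  γ=atan2(-0.2474,0.0225)=-1.4801;  ψ=arccos(0.4256)=1.1311;  θ1=γ+ψ≈-0.3490
arm 2 (φ=120.0°): x'=-0.1350, y'=0.0000
  A=0.2250, B=-0.2474, C=(l²−L²−A²−y'²−z²)/(2L)=-0.0158
  γ=atan2(-0.2474,0.2250)=-0.8328;  ψ=arccos(-0.0471)=1.6179;  θ2=γ+ψ≈0.7851
rotate P by −φ3: (0.0675, 0.1169, -0.2474)
  A cos θ + B sin θ = C:  0.0225·cos θ + -0.2474·sin θ = 0.1057
  γ=atan2(-0.2474,0.0225)=-1.4801;  ψ=arccos(0.4256)=1.1312;  θ3=γ+ψ≈-0.3489

θ₁ = -0.3490, θ₂ = 0.7851, θ₃ = -0.3489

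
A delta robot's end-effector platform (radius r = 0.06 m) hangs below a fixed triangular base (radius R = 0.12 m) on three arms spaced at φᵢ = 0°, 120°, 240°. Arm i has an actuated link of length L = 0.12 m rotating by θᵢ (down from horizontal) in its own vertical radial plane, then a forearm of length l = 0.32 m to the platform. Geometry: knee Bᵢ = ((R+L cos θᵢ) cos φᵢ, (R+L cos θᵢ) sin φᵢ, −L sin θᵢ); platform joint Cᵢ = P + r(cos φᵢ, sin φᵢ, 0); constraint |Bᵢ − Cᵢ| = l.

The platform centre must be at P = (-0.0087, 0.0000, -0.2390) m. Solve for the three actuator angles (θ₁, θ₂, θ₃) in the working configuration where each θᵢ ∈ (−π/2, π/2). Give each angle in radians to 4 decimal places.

φ1=0.0° → target in arm frame (-0.0087, 0.0000)
  A=0.0687, B=-0.2390, C=(l²−L²−A²−y'²−z²)/(2L)=0.1090
  √(A²+B²)=0.2487;  θ1 = -1.2909+1.1171 ≈ -0.1738
arm 2 (φ=120.0°): x'=0.0043, y'=0.0075
  e−x'=0.0556;  (l²−L²−(e−x')²−y'²−z²)/2L = 0.1155
  θ2 = atan2(B,A) + arccos(C/0.2454) = -0.2614
rotate P by −φ3: (0.0044, -0.0075, -0.2390)
  e−x'=0.0556;  (l²−L²−(e−x')²−y'²−z²)/2L = 0.1155
  γ=atan2(-0.2390,0.0556)=-1.3420;  ψ=arccos(0.4708)=1.0806;  θ3=γ+ψ≈-0.2614

θ₁ = -0.1738, θ₂ = -0.2614, θ₃ = -0.2614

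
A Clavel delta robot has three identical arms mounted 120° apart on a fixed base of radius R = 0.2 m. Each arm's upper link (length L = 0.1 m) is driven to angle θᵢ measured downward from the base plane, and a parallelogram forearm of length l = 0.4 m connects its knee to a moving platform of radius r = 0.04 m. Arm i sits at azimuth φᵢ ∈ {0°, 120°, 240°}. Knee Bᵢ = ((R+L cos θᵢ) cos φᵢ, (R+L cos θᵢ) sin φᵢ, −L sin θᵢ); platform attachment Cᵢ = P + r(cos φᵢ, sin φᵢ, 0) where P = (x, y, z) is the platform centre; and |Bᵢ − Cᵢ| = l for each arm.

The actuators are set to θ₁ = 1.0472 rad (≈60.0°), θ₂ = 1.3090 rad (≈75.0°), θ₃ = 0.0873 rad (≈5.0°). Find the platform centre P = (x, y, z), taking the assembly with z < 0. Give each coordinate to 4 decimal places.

(-0.0353, -0.1140, -0.3813)

φ1=0.0°: virtual centre (0.2100, 0.0000, -0.0866), radius l
arm 2 at φ=120.0°: e+L cos θ2 = 0.1859;  O2 = (-0.0929, 0.1610, -0.0966)
φ3=240.0°: virtual centre (-0.1298, -0.2248, -0.0087), radius l
subtract pairs → two planes through P
linear system: -0.6059x+0.3220y = -0.0077−-0.0200z; -0.6796x+-0.4497y = 0.0159−0.1558z
det = 0.4913;  x = -0.0033+0.0838z,  y = -0.0303+0.2198z
into |P−O₁|² = l²: 1.0553z² + 0.1242z + -0.1061 = 0;  Δ = 0.4632;  z = -0.3813 or 0.2636 → z<0 root = -0.3813
x = -0.0353, y = -0.1140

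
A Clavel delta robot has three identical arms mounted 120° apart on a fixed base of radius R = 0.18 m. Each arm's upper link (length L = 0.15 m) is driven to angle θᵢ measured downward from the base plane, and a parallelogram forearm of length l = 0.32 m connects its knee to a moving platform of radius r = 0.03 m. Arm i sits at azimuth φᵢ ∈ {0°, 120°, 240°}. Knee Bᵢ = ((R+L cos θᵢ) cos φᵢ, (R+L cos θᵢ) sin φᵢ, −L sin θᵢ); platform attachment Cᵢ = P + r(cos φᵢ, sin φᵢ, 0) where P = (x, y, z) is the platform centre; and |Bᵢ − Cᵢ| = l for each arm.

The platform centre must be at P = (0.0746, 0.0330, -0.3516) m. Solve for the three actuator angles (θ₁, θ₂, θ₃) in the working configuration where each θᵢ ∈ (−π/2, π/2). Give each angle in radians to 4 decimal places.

θ₁ = 0.6984, θ₂ = 1.1347, θ₃ = 1.3964

φ1=0.0° → target in arm frame (0.0746, 0.0330)
  e−x'=0.0754;  (l²−L²−(e−x')²−y'²−z²)/2L = -0.1683
  θ1 = atan2(B,A) + arccos(C/0.3596) = 0.6984
rotate P by −φ2: (-0.0087, -0.0811, -0.3516)
  A cos θ + B sin θ = C:  0.1587·cos θ + -0.3516·sin θ = -0.2516
  √(A²+B²)=0.3858;  θ2 = -1.1468+2.2814 ≈ 1.1347
φ3=240.0° → target in arm frame (-0.0659, 0.0481)
  e−x'=0.2159;  (l²−L²−(e−x')²−y'²−z²)/2L = -0.3088
  γ=atan2(-0.3516,0.2159)=-1.0202;  ψ=arccos(-0.7485)=2.4165;  θ3=γ+ψ≈1.3964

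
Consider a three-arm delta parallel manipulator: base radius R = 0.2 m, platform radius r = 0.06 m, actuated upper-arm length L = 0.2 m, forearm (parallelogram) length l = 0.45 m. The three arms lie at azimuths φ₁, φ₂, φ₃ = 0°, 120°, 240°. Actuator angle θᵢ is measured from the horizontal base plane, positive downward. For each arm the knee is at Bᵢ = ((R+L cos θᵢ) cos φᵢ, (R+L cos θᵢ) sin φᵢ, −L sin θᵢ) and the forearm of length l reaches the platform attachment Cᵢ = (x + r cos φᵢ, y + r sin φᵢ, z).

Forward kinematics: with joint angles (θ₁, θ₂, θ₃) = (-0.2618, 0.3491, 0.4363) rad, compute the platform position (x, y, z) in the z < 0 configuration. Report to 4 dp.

arm 1 at φ=0.0°: e+L cos θ1 = 0.3332;  O1 = (0.3332, 0.0000, 0.0518)
φ2=120.0°: virtual centre (-0.1640, 0.2840, -0.0684), radius l
arm 3 at φ=240.0°: e+L cos θ3 = 0.3213;  O3 = (-0.1606, -0.2782, -0.0845)
subtract pairs → two planes through P
plane₁₂: -0.9943x+0.5680y+-0.2403z = -0.0015
Cramer: x(z) = 0.0024-0.2590z;  y(z) = 0.0017-0.0302z
quadratic in z: (1.0680)z²+(0.0677)z+(-0.0904)=0, √Δ=0.6252 → z ∈ {-0.3244, 0.2610}; z = -0.3244 (taking z<0)
x = 0.0864, y = 0.0115

(0.0864, 0.0115, -0.3244)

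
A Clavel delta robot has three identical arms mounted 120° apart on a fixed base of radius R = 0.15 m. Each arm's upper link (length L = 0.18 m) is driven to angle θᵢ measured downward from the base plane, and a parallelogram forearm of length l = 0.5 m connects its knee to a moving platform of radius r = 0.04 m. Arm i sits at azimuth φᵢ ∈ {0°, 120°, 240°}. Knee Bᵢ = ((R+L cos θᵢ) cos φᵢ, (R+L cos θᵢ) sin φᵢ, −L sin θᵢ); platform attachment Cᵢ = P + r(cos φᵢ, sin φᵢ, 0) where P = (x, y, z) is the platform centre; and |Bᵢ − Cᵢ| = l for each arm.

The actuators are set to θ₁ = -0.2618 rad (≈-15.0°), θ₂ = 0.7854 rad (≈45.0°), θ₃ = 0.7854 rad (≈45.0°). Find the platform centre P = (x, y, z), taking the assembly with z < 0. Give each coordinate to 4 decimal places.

(0.2059, 0.0000, -0.4473)

S1 = (0.2839·cos0.0°, 0.2839·sin0.0°, 0.0466) = (0.2839, 0.0000, 0.0466)
S2 = (0.2373·cos120.0°, 0.2373·sin120.0°, -0.1273) = (-0.1186, 0.2055, -0.1273)
S3 = (0.2373·cos240.0°, 0.2373·sin240.0°, -0.1273) = (-0.1186, -0.2055, -0.1273)
|S₂|²−|S₁|² = -0.0102;  |S₃|²−|S₁|² = -0.0102
[-0.8050 0.4110 -0.3477]·P = -0.0102;  [-0.8050 -0.4110 -0.3477]·P = -0.0102
det = 0.6617;  x = 0.0127+-0.4320z,  y = 0.0000+0.0000z
quadratic in z: (1.1866)z²+(0.1411)z+(-0.1743)=0, √Δ=0.9205 → z ∈ {-0.4473, 0.3284}; z = -0.4473 (taking z<0)
x = 0.2059, y = 0.0000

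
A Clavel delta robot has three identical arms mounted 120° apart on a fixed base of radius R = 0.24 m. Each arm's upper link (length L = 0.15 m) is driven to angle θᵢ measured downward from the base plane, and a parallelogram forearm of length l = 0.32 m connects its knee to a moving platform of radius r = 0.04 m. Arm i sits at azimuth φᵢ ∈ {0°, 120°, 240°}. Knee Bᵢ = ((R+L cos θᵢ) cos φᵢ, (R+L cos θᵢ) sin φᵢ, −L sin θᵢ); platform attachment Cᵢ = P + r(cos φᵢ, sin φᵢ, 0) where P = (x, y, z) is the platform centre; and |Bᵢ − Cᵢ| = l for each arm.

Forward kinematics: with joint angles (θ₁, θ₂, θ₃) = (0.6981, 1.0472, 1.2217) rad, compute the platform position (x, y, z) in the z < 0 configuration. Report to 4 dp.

(0.0473, 0.0182, -0.2709)

φ1=0.0°: virtual centre (0.3149, 0.0000, -0.0964), radius l
φ2=120.0°: virtual centre (-0.1375, 0.2382, -0.1299), radius l
S3 = (0.2513·cos240.0°, 0.2513·sin240.0°, -0.1410) = (-0.1257, -0.2176, -0.1410)
|S₂|²−|S₁|² = -0.0160;  |S₃|²−|S₁|² = -0.0254
[-0.9048 0.4763 -0.0670]·P = -0.0160;  [-0.8811 -0.4353 -0.0891]·P = -0.0254
Cramer: x(z) = 0.0234-0.0880z;  y(z) = 0.0110-0.0265z
into |P−S₁|² = l²: 1.0084z² + 0.2435z + -0.0080 = 0;  Δ = 0.0917;  z = -0.2709 or 0.0294 → z<0 root = -0.2709
x = 0.0473, y = 0.0182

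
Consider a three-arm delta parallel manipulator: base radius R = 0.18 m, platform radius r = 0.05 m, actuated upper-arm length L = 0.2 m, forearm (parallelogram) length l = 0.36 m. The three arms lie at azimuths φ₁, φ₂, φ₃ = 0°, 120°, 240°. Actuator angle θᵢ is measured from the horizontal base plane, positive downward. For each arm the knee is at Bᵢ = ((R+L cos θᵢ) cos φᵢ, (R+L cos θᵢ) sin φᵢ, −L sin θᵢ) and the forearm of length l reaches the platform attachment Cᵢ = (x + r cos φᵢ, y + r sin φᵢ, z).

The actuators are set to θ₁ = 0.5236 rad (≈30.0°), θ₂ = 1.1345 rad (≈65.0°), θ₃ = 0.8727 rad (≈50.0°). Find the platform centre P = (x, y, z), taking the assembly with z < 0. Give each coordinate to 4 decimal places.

(0.0835, -0.0446, -0.3817)

arm 1 at φ=0.0°: e+L cos θ1 = 0.3032;  S1 = (0.3032, 0.0000, -0.1000)
φ2=120.0°: virtual centre (-0.1073, 0.1858, -0.1813), radius l
S3 = (0.2586·cos240.0°, 0.2586·sin240.0°, -0.1532) = (-0.1293, -0.2239, -0.1532)
|S₂|²−|S₁|² = -0.0231;  |S₃|²−|S₁|² = -0.0116
plane₁₂: -0.8209x+0.3716y+-0.1625z = -0.0231
Cramer: x(z) = 0.0212-0.1630z;  y(z) = -0.0151+0.0772z
sphere 1 gives Az²+Bz+C=0 with A=1.0325, B=0.2896, C=-0.0399;  B²−4AC=0.2485;  roots -0.3817, 0.1012;  negative root z = -0.3817
x = 0.0835, y = -0.0446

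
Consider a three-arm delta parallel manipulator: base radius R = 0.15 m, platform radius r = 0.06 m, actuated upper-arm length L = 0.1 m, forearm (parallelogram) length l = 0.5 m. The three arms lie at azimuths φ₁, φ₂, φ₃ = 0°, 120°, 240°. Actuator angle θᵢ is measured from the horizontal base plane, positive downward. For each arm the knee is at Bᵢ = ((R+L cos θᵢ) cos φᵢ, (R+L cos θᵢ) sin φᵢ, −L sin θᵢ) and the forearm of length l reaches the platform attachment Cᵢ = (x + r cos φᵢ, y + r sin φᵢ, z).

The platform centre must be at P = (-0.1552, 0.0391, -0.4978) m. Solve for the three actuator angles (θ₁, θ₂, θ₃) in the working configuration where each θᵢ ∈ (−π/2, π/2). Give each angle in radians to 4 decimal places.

φ1=0.0° → target in arm frame (-0.1552, 0.0391)
  e−x'=0.2452;  (l²−L²−(e−x')²−y'²−z²)/2L = -0.3473
  γ=atan2(-0.4978,0.2452)=-1.1131;  ψ=arccos(-0.6258)=2.2470;  θ1=γ+ψ≈1.1339
rotate P by −φ2: (0.1115, 0.1149, -0.4978)
  A cos θ + B sin θ = C:  -0.0215·cos θ + -0.4978·sin θ = -0.1073
  γ=atan2(-0.4978,-0.0215)=-1.6139;  ψ=arccos(-0.2153)=1.7878;  θ2=γ+ψ≈0.1739
φ3=240.0° → target in arm frame (0.0437, -0.1540)
  A=0.0463, B=-0.4978, C=(l²−L²−A²−y'²−z²)/(2L)=-0.1682
  γ=atan2(-0.4978,0.0463)=-1.4781;  ψ=arccos(-0.3365)=1.9140;  θ3=γ+ψ≈0.4359

θ₁ = 1.1339, θ₂ = 0.1739, θ₃ = 0.4359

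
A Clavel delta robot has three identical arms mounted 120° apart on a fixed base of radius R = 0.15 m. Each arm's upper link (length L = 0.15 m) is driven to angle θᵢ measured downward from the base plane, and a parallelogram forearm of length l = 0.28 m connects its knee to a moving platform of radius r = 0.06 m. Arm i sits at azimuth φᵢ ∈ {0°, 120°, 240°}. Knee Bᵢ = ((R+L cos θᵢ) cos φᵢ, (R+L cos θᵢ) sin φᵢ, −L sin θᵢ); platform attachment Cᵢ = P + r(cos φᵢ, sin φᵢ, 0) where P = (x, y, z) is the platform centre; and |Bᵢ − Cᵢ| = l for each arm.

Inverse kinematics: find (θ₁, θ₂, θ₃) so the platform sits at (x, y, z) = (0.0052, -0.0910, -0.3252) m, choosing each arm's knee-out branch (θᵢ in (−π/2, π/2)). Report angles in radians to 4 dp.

arm 1 (φ=0.0°): x'=0.0052, y'=-0.0910
  A cos θ + B sin θ = C:  0.0848·cos θ + -0.3252·sin θ = -0.2178
  √(A²+B²)=0.3361;  θ1 = -1.3157+2.2757 ≈ 0.9600
rotate P by −φ2: (-0.0814, 0.0410, -0.3252)
  A=0.1714, B=-0.3252, C=(l²−L²−A²−y'²−z²)/(2L)=-0.2697
  √(A²+B²)=0.3676;  θ2 = -1.0857+2.3946 ≈ 1.3089
φ3=240.0° → target in arm frame (0.0762, 0.0500)
  A cos θ + B sin θ = C:  0.0138·cos θ + -0.3252·sin θ = -0.1752
  √(A²+B²)=0.3255;  θ3 = -1.5284+2.1390 ≈ 0.6106

θ₁ = 0.9600, θ₂ = 1.3089, θ₃ = 0.6106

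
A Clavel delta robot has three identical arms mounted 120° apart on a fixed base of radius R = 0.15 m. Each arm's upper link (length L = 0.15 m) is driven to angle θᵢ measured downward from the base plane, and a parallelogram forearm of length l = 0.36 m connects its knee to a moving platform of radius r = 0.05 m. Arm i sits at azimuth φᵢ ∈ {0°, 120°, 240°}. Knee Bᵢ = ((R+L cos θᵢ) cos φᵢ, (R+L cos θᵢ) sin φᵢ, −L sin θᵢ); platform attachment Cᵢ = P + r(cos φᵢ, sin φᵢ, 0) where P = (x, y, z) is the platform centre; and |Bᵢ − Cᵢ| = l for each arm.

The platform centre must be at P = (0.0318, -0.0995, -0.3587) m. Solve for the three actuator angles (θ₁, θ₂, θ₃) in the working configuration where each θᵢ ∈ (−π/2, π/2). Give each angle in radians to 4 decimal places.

θ₁ = 0.5239, θ₂ = 1.0473, θ₃ = 0.3491

arm 1 (φ=0.0°): x'=0.0318, y'=-0.0995
  e−x'=0.0682;  (l²−L²−(e−x')²−y'²−z²)/2L = -0.1204
  γ=atan2(-0.3587,0.0682)=-1.3829;  ψ=arccos(-0.3297)=1.9068;  θ1=γ+ψ≈0.5239
φ2=120.0° → target in arm frame (-0.1021, 0.0222)
  A=0.2021, B=-0.3587, C=(l²−L²−A²−y'²−z²)/(2L)=-0.2096
  θ2 = atan2(B,A) + arccos(C/0.4117) = 1.0473
φ3=240.0° → target in arm frame (0.0703, 0.0773)
  A cos θ + B sin θ = C:  0.0297·cos θ + -0.3587·sin θ = -0.0947
  √(A²+B²)=0.3599;  θ3 = -1.4881+1.8372 ≈ 0.3491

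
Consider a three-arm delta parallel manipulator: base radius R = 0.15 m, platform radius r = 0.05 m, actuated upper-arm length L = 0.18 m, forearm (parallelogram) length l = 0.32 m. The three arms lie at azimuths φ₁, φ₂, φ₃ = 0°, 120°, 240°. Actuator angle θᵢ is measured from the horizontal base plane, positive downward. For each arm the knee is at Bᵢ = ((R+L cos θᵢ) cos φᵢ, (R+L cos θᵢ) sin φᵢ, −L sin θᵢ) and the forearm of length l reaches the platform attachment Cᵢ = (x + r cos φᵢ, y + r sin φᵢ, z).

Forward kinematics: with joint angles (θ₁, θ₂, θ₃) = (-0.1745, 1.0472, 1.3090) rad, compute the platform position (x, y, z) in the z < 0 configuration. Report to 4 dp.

arm 1 at φ=0.0°: ρ1 = 0.2773;  O1 = (0.2773, 0.0000, 0.0313)
arm 2 at φ=120.0°: ρ2 = 0.1900;  O2 = (-0.0950, 0.1645, -0.1559)
O3 = (0.1466·cos240.0°, 0.1466·sin240.0°, -0.1739) = (-0.0733, -0.1269, -0.1739)
|O₂|²−|O₁|² = -0.0175;  |O₃|²−|O₁|² = -0.0261
[-0.7445 0.3291 -0.3743]·P = -0.0175;  [-0.7011 -0.2539 -0.4102]·P = -0.0261
Cramer: x(z) = 0.0310-0.5480z;  y(z) = 0.0172-0.1025z
into |P−O₁|² = l²: 1.3108z² + 0.2038z + -0.0405 = 0;  Δ = 0.2539;  z = -0.2700 or 0.1145 → z<0 root = -0.2700
x = 0.1790, y = 0.0449

(0.1790, 0.0449, -0.2700)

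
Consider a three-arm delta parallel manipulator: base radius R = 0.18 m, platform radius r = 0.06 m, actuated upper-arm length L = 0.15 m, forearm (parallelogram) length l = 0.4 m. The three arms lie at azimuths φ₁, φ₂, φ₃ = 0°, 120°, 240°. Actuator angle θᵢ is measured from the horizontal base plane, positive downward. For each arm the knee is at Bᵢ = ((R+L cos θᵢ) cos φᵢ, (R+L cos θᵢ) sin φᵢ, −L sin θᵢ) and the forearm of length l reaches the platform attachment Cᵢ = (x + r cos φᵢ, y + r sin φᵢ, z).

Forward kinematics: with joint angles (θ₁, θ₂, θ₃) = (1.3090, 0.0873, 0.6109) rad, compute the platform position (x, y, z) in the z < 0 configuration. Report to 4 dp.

(-0.1625, 0.0639, -0.3743)

φ1=0.0°: virtual centre (0.1588, 0.0000, -0.1449), radius l
arm 2 at φ=120.0°: (R−r)+L cos θ2 = 0.2694;  O2 = (-0.1347, 0.2333, -0.0131)
arm 3 at φ=240.0°: (R−r)+L cos θ3 = 0.2429;  O3 = (-0.1214, -0.2103, -0.0860)
eliminate P² terms by subtracting sphere 1 from 2 and 3
plane₁₂: -0.5871x+0.4667y+0.2636z = 0.0265
Cramer: x(z) = -0.0405+0.3261z;  y(z) = 0.0060-0.1547z
quadratic in z: (1.1303)z²+(0.1580)z+(-0.0993)=0, √Δ=0.6882 → z ∈ {-0.3743, 0.2346}; z = -0.3743 (taking z<0)
x = -0.1625, y = 0.0639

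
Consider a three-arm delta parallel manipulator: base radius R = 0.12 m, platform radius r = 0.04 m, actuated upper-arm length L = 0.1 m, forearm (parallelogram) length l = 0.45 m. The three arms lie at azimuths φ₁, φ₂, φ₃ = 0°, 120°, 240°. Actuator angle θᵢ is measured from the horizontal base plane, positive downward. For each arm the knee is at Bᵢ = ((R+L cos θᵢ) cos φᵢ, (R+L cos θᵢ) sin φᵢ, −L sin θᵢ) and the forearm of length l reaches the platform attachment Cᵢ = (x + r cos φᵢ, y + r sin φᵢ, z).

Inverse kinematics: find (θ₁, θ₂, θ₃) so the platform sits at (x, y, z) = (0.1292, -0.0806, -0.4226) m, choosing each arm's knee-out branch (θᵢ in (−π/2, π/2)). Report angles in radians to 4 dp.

θ₁ = -0.1746, θ₂ = 0.8727, θ₃ = 0.3490

rotate P by −φ1: (0.1292, -0.0806, -0.4226)
  A cos θ + B sin θ = C:  -0.0492·cos θ + -0.4226·sin θ = 0.0250
  θ1 = atan2(B,A) + arccos(C/0.4255) = -0.1746
arm 2 (φ=120.0°): x'=-0.1344, y'=-0.0716
  e−x'=0.2144;  (l²−L²−(e−x')²−y'²−z²)/2L = -0.1859
  θ2 = atan2(B,A) + arccos(C/0.4739) = 0.8727
rotate P by −φ3: (0.0052, 0.1522, -0.4226)
  A=0.0748, B=-0.4226, C=(l²−L²−A²−y'²−z²)/(2L)=-0.0742
  θ3 = atan2(B,A) + arccos(C/0.4292) = 0.3490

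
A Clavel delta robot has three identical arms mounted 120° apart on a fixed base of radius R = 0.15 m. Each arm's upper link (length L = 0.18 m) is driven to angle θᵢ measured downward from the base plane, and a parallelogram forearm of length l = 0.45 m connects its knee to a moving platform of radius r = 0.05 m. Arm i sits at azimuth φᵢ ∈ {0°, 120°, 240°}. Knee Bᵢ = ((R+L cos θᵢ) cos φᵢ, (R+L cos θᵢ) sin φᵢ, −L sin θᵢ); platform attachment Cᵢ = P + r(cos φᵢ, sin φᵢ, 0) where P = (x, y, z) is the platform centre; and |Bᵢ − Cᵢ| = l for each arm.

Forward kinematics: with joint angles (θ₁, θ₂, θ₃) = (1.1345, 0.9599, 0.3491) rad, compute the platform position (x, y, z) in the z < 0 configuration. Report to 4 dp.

φ1=0.0°: virtual centre (0.1761, 0.0000, -0.1631), radius l
φ2=120.0°: virtual centre (-0.1016, 0.1760, -0.1474), radius l
centre 3 = (0.2691·cos240.0°, 0.2691·sin240.0°, -0.0616) = (-0.1346, -0.2331, -0.0616)
|centre ₂|²−|centre ₁|² = 0.0054;  |centre ₃|²−|centre ₁|² = 0.0186
[-0.5554 0.3520 0.0314]·P = 0.0054;  [-0.6213 -0.4662 0.2031]·P = 0.0186
Cramer: x(z) = -0.0190+0.1804z;  y(z) = -0.0146+0.1954z
into |P−centre ₁|² = l²: 1.0707z² + 0.2502z + -0.1376 = 0;  Δ = 0.6520;  z = -0.4939 or 0.2602 → z<0 root = -0.4939
x = -0.1081, y = -0.1111

(-0.1081, -0.1111, -0.4939)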